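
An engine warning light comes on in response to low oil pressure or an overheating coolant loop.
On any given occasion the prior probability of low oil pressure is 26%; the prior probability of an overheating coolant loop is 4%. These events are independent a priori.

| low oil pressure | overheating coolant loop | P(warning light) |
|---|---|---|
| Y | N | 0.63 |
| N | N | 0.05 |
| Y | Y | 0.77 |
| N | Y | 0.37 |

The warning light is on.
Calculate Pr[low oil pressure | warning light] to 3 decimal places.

Pr[low oil pressure | warning light] ≈ 0.781

Enumerate the 4 (low oil pressure, overheating coolant loop) configurations and weight by the priors:
  P(warning light) = 0.05·0.74·0.96 + 0.37·0.74·0.04 + 0.63·0.26·0.96 + 0.77·0.26·0.04
        = 0.035520 + 0.010952 + 0.157248 + 0.008008 = 0.211728
Configurations with low oil pressure contribute 0.165256, so
  P(low oil pressure | warning light) = 0.165256 / 0.211728 ≈ 0.781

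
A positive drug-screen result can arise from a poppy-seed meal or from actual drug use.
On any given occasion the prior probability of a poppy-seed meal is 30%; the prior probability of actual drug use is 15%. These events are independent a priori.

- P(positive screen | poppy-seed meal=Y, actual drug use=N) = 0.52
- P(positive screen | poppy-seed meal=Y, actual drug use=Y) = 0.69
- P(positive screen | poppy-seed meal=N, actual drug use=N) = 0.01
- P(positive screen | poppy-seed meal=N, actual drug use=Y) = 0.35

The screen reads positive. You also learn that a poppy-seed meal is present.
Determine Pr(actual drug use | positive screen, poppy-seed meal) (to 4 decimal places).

Pr(actual drug use | positive screen, poppy-seed meal) ≈ 0.1897

By total probability over both values of actual drug use:
  P(positive screen | poppy-seed meal) = 0.52*0.85 + 0.69*0.15
        = 0.442000 + 0.103500 = 0.545500
Keeping only the actual drug use-present terms gives 0.103500, so
  P(actual drug use | positive screen, poppy-seed meal) = 0.103500 / 0.545500 ≈ 0.1897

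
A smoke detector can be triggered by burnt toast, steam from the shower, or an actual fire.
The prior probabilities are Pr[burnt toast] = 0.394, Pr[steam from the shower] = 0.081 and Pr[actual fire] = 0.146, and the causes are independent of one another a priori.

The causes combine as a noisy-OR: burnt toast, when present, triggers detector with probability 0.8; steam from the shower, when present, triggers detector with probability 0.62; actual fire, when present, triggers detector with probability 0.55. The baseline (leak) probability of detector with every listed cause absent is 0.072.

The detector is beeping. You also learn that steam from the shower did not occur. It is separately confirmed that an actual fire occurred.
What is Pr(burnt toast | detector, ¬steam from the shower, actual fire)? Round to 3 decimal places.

Pr(burnt toast | detector, ¬steam from the shower, actual fire) ≈ 0.506

Under noisy-OR, P(detector | causes) = 1 − (1−0.072)·∏(1−qᵢ) over the active causes.
Sum P(detector|·) weighted by the priors over both values of burnt toast:
  P(detector | ¬steam from the shower, actual fire) = 0.5824·0.606 + 0.91648·0.394
        = 0.352934 + 0.361093 = 0.714027
Keeping only the burnt toast-present terms gives 0.361093, so
  P(burnt toast | detector, ¬steam from the shower, actual fire) = 0.361093 / 0.714027 ≈ 0.506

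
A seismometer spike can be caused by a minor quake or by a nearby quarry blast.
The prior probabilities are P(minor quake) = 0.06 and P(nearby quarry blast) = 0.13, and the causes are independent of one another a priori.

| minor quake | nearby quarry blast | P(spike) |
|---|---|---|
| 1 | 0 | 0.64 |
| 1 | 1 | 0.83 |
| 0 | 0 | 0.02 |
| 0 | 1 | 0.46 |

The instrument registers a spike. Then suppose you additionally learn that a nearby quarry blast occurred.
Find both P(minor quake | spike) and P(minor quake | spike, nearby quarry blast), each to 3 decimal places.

P(spike) = 0.02·0.94·0.87 + 0.46·0.94·0.13 + 0.64·0.06·0.87 + 0.83·0.06·0.13 = 0.016356 + 0.056212 + 0.033408 + 0.006474 = 0.112450
The minor quake-present share is 0.033408 + 0.006474 = 0.039882.
So P(minor quake | spike) = 0.039882/0.112450 ≈ 0.355.

With the extra evidence:
For the numerator, keep only minor quake=true terms: 0.83×0.06 = 0.049800
Denominator P(spike | nearby quarry blast): 0.46×0.94 + 0.83×0.06 = 0.482200
P(minor quake | spike, nearby quarry blast) = 0.049800/0.482200 ≈ 0.103

P(minor quake | spike) ≈ 0.355; P(minor quake | spike, nearby quarry blast) ≈ 0.103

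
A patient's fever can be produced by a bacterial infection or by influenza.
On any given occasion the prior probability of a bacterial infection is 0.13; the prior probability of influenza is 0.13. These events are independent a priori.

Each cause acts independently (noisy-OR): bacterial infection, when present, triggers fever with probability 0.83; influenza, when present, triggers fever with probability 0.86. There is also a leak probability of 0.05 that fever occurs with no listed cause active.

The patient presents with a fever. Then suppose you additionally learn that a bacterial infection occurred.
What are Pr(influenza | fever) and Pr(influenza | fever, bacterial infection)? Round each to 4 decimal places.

Pr(influenza | fever) ≈ 0.4634; Pr(influenza | fever, bacterial infection) ≈ 0.1483

Under noisy-OR, P(fever | causes) = 1 − (1−0.05)·∏(1−qᵢ) over the active causes.
Weight on influenza=true, given the evidence: 0.098058 + 0.016518 = 0.114576
The normalizing constant is 0.05*0.87*0.87 + 0.867*0.87*0.13 + 0.8385*0.13*0.87 + 0.97739*0.13*0.13 = 0.247255
P(influenza | fever) = 0.114576/0.247255 ≈ 0.4634

Now condition on the additional information:
P(fever | bacterial infection) = 0.8385×0.87 + 0.97739×0.13 = 0.729495 + 0.127061 = 0.856556
Of this, 0.127061 comes from 0.97739×0.13 (the influenza=true cases).
P(influenza | fever, bacterial infection) = 0.127061 / 0.856556 ≈ 0.1483
The drop from 0.4634 to 0.1483 is the explaining-away (discounting) effect.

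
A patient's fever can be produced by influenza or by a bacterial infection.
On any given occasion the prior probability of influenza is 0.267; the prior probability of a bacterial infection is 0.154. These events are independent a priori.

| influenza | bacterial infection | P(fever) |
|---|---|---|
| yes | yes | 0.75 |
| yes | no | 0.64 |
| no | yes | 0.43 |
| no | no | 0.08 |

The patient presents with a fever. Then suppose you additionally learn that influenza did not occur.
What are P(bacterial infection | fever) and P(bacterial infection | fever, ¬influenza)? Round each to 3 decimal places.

P(bacterial infection | fever) ≈ 0.290; P(bacterial infection | fever, ¬influenza) ≈ 0.495

Enumerate the 4 (influenza, bacterial infection) configurations and weight by the priors:
  P(fever) = 0.08*0.733*0.846 + 0.43*0.733*0.154 + 0.64*0.267*0.846 + 0.75*0.267*0.154
        = 0.049609 + 0.048539 + 0.144564 + 0.030839 = 0.273551
Keeping only the bacterial infection-present terms gives 0.079378, so
  P(bacterial infection | fever) = 0.079378 / 0.273551 ≈ 0.290

Now condition on the additional information:
Sum P(fever|·) weighted by the priors over both values of bacterial infection:
  P(fever | ¬influenza) = 0.08·0.846 + 0.43·0.154
        = 0.067680 + 0.066220 = 0.133900
The terms with bacterial infection present sum to 0.066220, so
  P(bacterial infection | fever, ¬influenza) = 0.066220 / 0.133900 ≈ 0.495
Ruling out influenza raises the posterior on bacterial infection — the flip side of explaining away.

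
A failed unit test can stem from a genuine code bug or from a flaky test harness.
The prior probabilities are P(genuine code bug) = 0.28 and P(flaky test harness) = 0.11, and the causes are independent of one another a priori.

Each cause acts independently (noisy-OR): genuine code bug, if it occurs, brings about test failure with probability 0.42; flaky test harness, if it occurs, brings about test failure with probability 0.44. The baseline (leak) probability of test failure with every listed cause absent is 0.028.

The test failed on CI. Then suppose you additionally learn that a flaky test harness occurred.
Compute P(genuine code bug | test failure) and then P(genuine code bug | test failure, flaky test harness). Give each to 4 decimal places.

Under noisy-OR, P(test failure | causes) = 1 − (1−0.028)·∏(1−qᵢ) over the active causes.
Numerator (weight on configurations with genuine code bug): 0.108711 + 0.021076 = 0.129787
Denominator P(test failure): 0.028*0.72*0.89 + 0.45568*0.72*0.11 + 0.43624*0.28*0.89 + 0.684294*0.28*0.11 = 0.183819
P(genuine code bug | test failure) = 0.129787/0.183819 ≈ 0.7061

With the extra evidence:
P(test failure | flaky test harness) = 0.45568*0.72 + 0.684294*0.28 = 0.328090 + 0.191602 = 0.519692
The genuine code bug-present share is 0.684294*0.28 = 0.191602.
Hence the posterior is 0.191602/0.519692 ≈ 0.3687.
This is intercausal reasoning (explaining away): once flaky test harness accounts for the test failure, genuine code bug becomes less likely.

P(genuine code bug | test failure) ≈ 0.7061; P(genuine code bug | test failure, flaky test harness) ≈ 0.3687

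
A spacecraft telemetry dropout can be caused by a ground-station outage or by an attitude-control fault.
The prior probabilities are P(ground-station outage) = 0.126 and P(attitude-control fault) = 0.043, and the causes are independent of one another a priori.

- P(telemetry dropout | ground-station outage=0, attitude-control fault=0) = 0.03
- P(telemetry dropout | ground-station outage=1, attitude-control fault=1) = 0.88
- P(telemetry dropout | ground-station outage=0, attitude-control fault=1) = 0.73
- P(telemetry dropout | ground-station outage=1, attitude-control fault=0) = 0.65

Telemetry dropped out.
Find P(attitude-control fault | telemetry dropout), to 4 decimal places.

Weight on attitude-control fault=true, given the evidence: 0.027435 + 0.004768 = 0.032203
Normalizer over all consistent configurations: 0.03·0.874·0.957 + 0.73·0.874·0.043 + 0.65·0.126·0.957 + 0.88·0.126·0.043 = 0.135674
Posterior = 0.032203 / 0.135674 ≈ 0.2374

P(attitude-control fault | telemetry dropout) ≈ 0.2374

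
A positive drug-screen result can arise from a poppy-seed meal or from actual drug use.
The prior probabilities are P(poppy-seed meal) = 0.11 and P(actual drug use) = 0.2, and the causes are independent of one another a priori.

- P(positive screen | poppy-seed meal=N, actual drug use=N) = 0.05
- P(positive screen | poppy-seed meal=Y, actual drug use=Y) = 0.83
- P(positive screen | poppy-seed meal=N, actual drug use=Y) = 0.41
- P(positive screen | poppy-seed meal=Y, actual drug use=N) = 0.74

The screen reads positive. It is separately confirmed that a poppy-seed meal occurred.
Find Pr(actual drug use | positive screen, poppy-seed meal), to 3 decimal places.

Enumerate both values of actual drug use and weight by the priors:
  P(positive screen | poppy-seed meal) = 0.74*0.8 + 0.83*0.2
        = 0.592000 + 0.166000 = 0.758000
Configurations with actual drug use contribute 0.166000, so
  P(actual drug use | positive screen, poppy-seed meal) = 0.166000 / 0.758000 ≈ 0.219

Pr(actual drug use | positive screen, poppy-seed meal) ≈ 0.219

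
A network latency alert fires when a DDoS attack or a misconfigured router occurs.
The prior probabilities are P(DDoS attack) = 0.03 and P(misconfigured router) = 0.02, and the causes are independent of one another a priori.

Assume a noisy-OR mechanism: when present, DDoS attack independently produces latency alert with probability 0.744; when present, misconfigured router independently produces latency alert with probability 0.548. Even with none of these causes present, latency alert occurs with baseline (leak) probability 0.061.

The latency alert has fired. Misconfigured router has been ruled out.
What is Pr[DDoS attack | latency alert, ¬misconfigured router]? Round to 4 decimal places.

Under noisy-OR, P(latency alert | causes) = 1 − (1−0.061)·∏(1−qᵢ) over the active causes.
For the numerator, keep only DDoS attack=true terms: 0.759616×0.03 = 0.022788
Normalizer over all consistent configurations: 0.061×0.97 + 0.759616×0.03 = 0.081958
P(DDoS attack | latency alert, ¬misconfigured router) = 0.022788/0.081958 ≈ 0.2780

Pr[DDoS attack | latency alert, ¬misconfigured router] ≈ 0.2780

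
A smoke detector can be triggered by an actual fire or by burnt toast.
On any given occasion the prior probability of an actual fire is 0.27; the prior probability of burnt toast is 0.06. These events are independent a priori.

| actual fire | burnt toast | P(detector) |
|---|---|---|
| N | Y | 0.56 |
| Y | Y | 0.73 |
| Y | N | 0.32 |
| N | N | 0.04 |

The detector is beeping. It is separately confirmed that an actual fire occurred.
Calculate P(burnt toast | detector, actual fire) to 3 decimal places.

P(detector | actual fire) = 0.32·0.94 + 0.73·0.06 = 0.300800 + 0.043800 = 0.344600
Restricting to configurations with burnt toast present: 0.73·0.06 = 0.043800.
Hence the posterior is 0.043800/0.344600 ≈ 0.127.

P(burnt toast | detector, actual fire) ≈ 0.127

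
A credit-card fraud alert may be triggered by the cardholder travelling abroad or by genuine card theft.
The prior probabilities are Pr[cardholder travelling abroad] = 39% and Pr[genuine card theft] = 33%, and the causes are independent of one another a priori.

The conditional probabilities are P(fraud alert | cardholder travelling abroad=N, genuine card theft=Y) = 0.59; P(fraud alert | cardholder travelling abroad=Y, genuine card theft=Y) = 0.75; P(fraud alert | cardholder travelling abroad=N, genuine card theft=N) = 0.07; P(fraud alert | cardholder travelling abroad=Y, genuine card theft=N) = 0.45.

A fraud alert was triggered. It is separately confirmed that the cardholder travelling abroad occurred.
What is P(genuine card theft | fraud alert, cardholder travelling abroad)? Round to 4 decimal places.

P(genuine card theft | fraud alert, cardholder travelling abroad) ≈ 0.4508

Sum P(fraud alert|·) weighted by the priors over both values of genuine card theft:
  P(fraud alert | cardholder travelling abroad) = 0.45*0.67 + 0.75*0.33
        = 0.301500 + 0.247500 = 0.549000
Configurations with genuine card theft contribute 0.247500, so
  P(genuine card theft | fraud alert, cardholder travelling abroad) = 0.247500 / 0.549000 ≈ 0.4508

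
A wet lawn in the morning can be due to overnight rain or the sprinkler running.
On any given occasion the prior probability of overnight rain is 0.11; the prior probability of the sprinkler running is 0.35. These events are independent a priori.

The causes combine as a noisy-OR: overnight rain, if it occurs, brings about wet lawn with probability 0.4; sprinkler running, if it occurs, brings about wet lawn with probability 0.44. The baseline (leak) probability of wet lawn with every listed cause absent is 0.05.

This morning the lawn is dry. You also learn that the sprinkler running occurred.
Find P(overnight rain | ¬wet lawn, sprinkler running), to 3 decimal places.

P(overnight rain | ¬wet lawn, sprinkler running) ≈ 0.069

Under noisy-OR, P(wet lawn | causes) = 1 − (1−0.05)·∏(1−qᵢ) over the active causes.
P(¬wet lawn | sprinkler running) = 0.532*0.89 + 0.3192*0.11 = 0.473480 + 0.035112 = 0.508592
Of this, 0.035112 comes from 0.3192*0.11 (the overnight rain=true cases).
Hence the posterior is 0.035112/0.508592 ≈ 0.069.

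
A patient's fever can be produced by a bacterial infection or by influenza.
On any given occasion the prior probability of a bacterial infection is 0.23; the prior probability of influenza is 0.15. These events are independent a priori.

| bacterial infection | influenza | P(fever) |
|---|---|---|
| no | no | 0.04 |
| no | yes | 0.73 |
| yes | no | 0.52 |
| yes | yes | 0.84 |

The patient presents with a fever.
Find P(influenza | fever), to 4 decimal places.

P(influenza | fever) ≈ 0.4698

P(fever) = 0.04×0.77×0.85 + 0.73×0.77×0.15 + 0.52×0.23×0.85 + 0.84×0.23×0.15 = 0.026180 + 0.084315 + 0.101660 + 0.028980 = 0.241135
Of this, 0.113295 comes from 0.084315 + 0.028980 (the influenza=true cases).
P(influenza | fever) = 0.113295 / 0.241135 ≈ 0.4698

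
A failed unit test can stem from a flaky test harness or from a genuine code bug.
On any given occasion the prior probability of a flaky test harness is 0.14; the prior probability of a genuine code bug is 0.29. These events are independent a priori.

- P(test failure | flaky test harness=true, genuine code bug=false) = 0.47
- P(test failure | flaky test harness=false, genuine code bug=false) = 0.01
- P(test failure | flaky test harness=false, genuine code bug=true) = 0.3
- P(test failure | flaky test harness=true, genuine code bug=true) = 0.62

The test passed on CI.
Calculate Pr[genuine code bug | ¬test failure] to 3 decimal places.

Pr[genuine code bug | ¬test failure] ≈ 0.224

P(¬test failure) = 0.99*0.86*0.71 + 0.7*0.86*0.29 + 0.53*0.14*0.71 + 0.38*0.14*0.29 = 0.604494 + 0.174580 + 0.052682 + 0.015428 = 0.847184
Of this, 0.190008 comes from 0.174580 + 0.015428 (the genuine code bug=true cases).
P(genuine code bug | ¬test failure) = 0.190008 / 0.847184 ≈ 0.224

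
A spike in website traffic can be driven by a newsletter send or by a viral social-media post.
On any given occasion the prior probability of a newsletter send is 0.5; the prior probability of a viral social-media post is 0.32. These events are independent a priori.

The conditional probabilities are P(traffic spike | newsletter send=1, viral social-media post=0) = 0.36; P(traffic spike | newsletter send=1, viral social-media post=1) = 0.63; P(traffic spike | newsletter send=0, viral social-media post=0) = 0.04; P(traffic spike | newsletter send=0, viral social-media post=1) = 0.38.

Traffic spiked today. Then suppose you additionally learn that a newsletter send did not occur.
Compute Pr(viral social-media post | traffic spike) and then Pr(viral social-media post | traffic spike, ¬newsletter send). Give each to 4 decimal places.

Pr(viral social-media post | traffic spike) ≈ 0.5430; Pr(viral social-media post | traffic spike, ¬newsletter send) ≈ 0.8172

P(traffic spike) = 0.04×0.5×0.68 + 0.38×0.5×0.32 + 0.36×0.5×0.68 + 0.63×0.5×0.32 = 0.013600 + 0.060800 + 0.122400 + 0.100800 = 0.297600
Of this, 0.161600 comes from 0.060800 + 0.100800 (the viral social-media post=true cases).
P(viral social-media post | traffic spike) = 0.161600 / 0.297600 ≈ 0.5430

Now also conditioning on newsletter send≠true:
For the numerator, keep only viral social-media post=true terms: 0.38·0.32 = 0.121600
The normalizing constant is 0.04·0.68 + 0.38·0.32 = 0.148800
Posterior = 0.121600 / 0.148800 ≈ 0.8172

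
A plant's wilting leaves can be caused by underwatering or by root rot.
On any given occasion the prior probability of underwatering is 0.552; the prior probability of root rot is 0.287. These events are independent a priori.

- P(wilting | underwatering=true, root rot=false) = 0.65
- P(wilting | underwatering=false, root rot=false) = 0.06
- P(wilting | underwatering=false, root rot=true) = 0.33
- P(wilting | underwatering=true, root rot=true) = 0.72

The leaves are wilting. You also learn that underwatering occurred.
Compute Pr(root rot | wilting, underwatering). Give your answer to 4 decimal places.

P(wilting | underwatering) = 0.65*0.713 + 0.72*0.287 = 0.463450 + 0.206640 = 0.670090
The root rot-present share is 0.72*0.287 = 0.206640.
Hence the posterior is 0.206640/0.670090 ≈ 0.3084.

Pr(root rot | wilting, underwatering) ≈ 0.3084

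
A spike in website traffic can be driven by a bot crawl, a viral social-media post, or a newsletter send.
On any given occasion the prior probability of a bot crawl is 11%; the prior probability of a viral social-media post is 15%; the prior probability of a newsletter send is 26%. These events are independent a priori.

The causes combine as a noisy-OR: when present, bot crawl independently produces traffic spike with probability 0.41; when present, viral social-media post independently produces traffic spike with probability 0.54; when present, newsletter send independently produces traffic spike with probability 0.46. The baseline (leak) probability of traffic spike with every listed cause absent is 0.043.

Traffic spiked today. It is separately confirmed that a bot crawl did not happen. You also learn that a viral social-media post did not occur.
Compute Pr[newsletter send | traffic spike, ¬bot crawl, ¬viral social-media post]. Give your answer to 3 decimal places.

Pr[newsletter send | traffic spike, ¬bot crawl, ¬viral social-media post] ≈ 0.798

Under noisy-OR, P(traffic spike | causes) = 1 − (1−0.043)·∏(1−qᵢ) over the active causes.
For the numerator, keep only newsletter send=true terms: 0.48322·0.26 = 0.125637
Normalizer over all consistent configurations: 0.043·0.74 + 0.48322·0.26 = 0.157457
P(newsletter send | traffic spike, ¬bot crawl, ¬viral social-media post) = 0.125637/0.157457 ≈ 0.798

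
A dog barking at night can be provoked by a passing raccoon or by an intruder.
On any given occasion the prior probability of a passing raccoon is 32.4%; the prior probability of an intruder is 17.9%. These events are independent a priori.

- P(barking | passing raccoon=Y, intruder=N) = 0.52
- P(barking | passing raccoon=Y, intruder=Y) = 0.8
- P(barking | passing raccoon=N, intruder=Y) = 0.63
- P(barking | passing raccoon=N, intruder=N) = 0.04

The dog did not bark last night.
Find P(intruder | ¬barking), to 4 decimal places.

P(¬barking) = 0.96*0.676*0.821 + 0.37*0.676*0.179 + 0.48*0.324*0.821 + 0.2*0.324*0.179 = 0.532796 + 0.044771 + 0.127682 + 0.011599 = 0.716848
Of this, 0.056370 comes from 0.044771 + 0.011599 (the intruder=true cases).
So P(intruder | ¬barking) = 0.056370/0.716848 ≈ 0.0786.

P(intruder | ¬barking) ≈ 0.0786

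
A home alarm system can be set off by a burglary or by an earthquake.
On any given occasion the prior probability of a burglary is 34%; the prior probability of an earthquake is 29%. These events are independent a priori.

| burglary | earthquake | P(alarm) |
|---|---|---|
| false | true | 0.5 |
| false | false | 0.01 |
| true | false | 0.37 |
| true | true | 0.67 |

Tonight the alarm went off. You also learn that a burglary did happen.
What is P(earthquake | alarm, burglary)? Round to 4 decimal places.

P(alarm | burglary) = 0.37·0.71 + 0.67·0.29 = 0.262700 + 0.194300 = 0.457000
The earthquake-present share is 0.67·0.29 = 0.194300.
Hence the posterior is 0.194300/0.457000 ≈ 0.4252.

P(earthquake | alarm, burglary) ≈ 0.4252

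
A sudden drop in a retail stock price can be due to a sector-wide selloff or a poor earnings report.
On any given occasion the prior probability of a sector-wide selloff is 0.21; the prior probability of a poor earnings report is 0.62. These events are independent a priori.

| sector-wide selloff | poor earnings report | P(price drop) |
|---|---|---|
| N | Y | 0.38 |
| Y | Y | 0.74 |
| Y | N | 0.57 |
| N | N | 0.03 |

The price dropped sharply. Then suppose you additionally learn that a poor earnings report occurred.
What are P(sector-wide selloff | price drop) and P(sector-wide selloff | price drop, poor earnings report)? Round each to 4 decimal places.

Weight on sector-wide selloff=true, given the evidence: 0.045486 + 0.096348 = 0.141834
Normalizer over all consistent configurations: 0.03×0.79×0.38 + 0.38×0.79×0.62 + 0.57×0.21×0.38 + 0.74×0.21×0.62 = 0.336964
P(sector-wide selloff | price drop) = 0.141834/0.336964 ≈ 0.4209

Now condition on the additional information:
Weight on sector-wide selloff=true, given the evidence: 0.74·0.21 = 0.155400
Normalizer over all consistent configurations: 0.38·0.79 + 0.74·0.21 = 0.455600
P(sector-wide selloff | price drop, poor earnings report) = 0.155400/0.455600 ≈ 0.3411
Conditioning on poor earnings report lowers the posterior on sector-wide selloff: the classic explaining-away effect in a common-effect structure.

P(sector-wide selloff | price drop) ≈ 0.4209; P(sector-wide selloff | price drop, poor earnings report) ≈ 0.3411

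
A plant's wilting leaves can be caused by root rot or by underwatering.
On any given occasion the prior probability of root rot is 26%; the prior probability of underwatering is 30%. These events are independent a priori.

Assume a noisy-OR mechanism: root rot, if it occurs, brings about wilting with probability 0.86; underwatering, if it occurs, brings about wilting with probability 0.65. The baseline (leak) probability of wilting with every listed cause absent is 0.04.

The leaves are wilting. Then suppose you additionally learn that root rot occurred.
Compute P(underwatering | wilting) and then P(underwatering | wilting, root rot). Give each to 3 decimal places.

P(underwatering | wilting) ≈ 0.554; P(underwatering | wilting, root rot) ≈ 0.321

Under noisy-OR, P(wilting | causes) = 1 − (1−0.04)·∏(1−qᵢ) over the active causes.
P(wilting) = 0.04*0.74*0.7 + 0.664*0.74*0.3 + 0.8656*0.26*0.7 + 0.95296*0.26*0.3 = 0.020720 + 0.147408 + 0.157539 + 0.074331 = 0.399998
Of this, 0.221739 comes from 0.147408 + 0.074331 (the underwatering=true cases).
Hence the posterior is 0.221739/0.399998 ≈ 0.554.

With the extra evidence:
Weight on underwatering=true, given the evidence: 0.95296×0.3 = 0.285888
Denominator P(wilting | root rot): 0.8656×0.7 + 0.95296×0.3 = 0.891808
Posterior = 0.285888 / 0.891808 ≈ 0.321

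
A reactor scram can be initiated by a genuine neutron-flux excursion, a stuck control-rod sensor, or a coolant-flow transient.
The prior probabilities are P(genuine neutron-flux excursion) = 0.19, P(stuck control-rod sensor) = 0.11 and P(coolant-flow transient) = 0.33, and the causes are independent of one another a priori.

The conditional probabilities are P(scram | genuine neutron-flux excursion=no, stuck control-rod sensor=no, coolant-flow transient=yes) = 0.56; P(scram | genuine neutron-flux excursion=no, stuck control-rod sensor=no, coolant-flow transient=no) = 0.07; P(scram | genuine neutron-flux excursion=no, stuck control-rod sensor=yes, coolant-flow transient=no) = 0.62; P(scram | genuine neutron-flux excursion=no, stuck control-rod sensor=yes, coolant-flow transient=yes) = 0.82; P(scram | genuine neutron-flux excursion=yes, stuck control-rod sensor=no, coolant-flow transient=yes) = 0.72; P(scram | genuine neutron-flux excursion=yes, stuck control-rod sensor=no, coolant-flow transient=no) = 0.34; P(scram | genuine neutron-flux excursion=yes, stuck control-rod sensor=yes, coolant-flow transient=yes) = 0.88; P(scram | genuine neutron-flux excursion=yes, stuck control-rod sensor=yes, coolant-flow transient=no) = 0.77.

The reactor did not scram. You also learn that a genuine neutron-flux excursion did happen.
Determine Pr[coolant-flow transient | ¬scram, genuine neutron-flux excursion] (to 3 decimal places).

Pr[coolant-flow transient | ¬scram, genuine neutron-flux excursion] ≈ 0.174

Weight on coolant-flow transient=true, given the evidence: 0.082236 + 0.004356 = 0.086592
Normalizer over all consistent configurations: 0.66*0.89*0.67 + 0.28*0.89*0.33 + 0.23*0.11*0.67 + 0.12*0.11*0.33 = 0.497101
Posterior = 0.086592 / 0.497101 ≈ 0.174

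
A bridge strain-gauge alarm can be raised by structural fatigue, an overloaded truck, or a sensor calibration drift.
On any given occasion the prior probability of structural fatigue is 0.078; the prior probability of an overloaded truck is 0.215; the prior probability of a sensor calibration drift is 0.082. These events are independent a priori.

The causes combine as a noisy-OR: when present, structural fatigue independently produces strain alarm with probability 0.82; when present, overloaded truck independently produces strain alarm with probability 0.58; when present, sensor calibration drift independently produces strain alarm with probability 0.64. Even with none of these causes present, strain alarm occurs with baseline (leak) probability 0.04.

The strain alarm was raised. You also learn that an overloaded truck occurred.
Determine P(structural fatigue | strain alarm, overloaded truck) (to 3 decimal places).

P(structural fatigue | strain alarm, overloaded truck) ≈ 0.113

Under noisy-OR, P(strain alarm | causes) = 1 − (1−0.04)·∏(1−qᵢ) over the active causes.
Sum P(strain alarm|·) weighted by the priors over the 4 (structural fatigue, sensor calibration drift) configurations:
  P(strain alarm | overloaded truck) = 0.5968·0.922·0.918 + 0.854848·0.922·0.082 + 0.927424·0.078·0.918 + 0.973873·0.078·0.082
        = 0.505129 + 0.064630 + 0.066407 + 0.006229 = 0.642395
Configurations with structural fatigue contribute 0.072636, so
  P(structural fatigue | strain alarm, overloaded truck) = 0.072636 / 0.642395 ≈ 0.113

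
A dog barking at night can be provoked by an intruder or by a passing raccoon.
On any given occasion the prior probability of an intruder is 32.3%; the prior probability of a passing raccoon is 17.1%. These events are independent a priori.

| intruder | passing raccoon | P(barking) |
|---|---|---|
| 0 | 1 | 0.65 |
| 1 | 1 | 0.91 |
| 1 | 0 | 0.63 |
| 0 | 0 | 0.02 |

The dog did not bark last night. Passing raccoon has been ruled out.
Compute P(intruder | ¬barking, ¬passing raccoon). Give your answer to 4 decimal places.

Weight on intruder=true, given the evidence: 0.37*0.323 = 0.119510
Normalizer over all consistent configurations: 0.98*0.677 + 0.37*0.323 = 0.782970
Posterior = 0.119510 / 0.782970 ≈ 0.1526

P(intruder | ¬barking, ¬passing raccoon) ≈ 0.1526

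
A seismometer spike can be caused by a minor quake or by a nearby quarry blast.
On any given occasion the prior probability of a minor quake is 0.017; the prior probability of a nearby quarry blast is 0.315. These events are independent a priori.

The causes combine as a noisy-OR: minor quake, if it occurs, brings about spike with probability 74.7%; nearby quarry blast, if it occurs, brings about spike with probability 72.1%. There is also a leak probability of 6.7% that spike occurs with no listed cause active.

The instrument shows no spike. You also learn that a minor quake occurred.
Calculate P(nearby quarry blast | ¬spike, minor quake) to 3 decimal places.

P(nearby quarry blast | ¬spike, minor quake) ≈ 0.114

Under noisy-OR, P(spike | causes) = 1 − (1−0.067)·∏(1−qᵢ) over the active causes.
Enumerate both values of nearby quarry blast and weight by the priors:
  P(¬spike | minor quake) = 0.236049×0.685 + 0.065858×0.315
        = 0.161694 + 0.020745 = 0.182439
Configurations with nearby quarry blast contribute 0.020745, so
  P(nearby quarry blast | ¬spike, minor quake) = 0.020745 / 0.182439 ≈ 0.114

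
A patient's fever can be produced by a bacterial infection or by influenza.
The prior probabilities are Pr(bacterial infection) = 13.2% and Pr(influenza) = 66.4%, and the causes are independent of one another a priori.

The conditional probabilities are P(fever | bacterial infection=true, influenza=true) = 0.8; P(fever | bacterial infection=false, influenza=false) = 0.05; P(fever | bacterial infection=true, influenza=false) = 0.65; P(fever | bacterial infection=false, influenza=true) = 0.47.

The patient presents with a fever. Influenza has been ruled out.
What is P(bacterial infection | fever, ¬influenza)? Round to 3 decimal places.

P(bacterial infection | fever, ¬influenza) ≈ 0.664

Enumerate both values of bacterial infection and weight by the priors:
  P(fever | ¬influenza) = 0.05×0.868 + 0.65×0.132
        = 0.043400 + 0.085800 = 0.129200
Keeping only the bacterial infection-present terms gives 0.085800, so
  P(bacterial infection | fever, ¬influenza) = 0.085800 / 0.129200 ≈ 0.664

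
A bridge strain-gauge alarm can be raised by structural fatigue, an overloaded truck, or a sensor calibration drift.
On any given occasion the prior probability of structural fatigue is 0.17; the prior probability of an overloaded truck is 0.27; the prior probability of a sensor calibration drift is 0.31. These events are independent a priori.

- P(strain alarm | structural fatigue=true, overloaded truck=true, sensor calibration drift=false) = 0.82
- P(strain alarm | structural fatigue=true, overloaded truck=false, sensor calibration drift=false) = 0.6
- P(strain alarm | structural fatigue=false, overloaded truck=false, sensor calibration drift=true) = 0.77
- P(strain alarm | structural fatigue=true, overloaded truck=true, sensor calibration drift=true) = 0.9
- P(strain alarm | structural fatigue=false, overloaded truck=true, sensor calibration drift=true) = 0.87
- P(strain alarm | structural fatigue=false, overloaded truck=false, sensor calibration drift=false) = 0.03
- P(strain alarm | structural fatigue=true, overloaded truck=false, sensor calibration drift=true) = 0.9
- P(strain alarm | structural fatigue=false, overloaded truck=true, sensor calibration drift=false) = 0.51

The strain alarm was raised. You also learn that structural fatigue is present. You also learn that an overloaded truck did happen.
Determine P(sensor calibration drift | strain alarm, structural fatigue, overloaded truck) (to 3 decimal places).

P(sensor calibration drift | strain alarm, structural fatigue, overloaded truck) ≈ 0.330

Sum P(strain alarm|·) weighted by the priors over both values of sensor calibration drift:
  P(strain alarm | structural fatigue, overloaded truck) = 0.82*0.69 + 0.9*0.31
        = 0.565800 + 0.279000 = 0.844800
The terms with sensor calibration drift present sum to 0.279000, so
  P(sensor calibration drift | strain alarm, structural fatigue, overloaded truck) = 0.279000 / 0.844800 ≈ 0.330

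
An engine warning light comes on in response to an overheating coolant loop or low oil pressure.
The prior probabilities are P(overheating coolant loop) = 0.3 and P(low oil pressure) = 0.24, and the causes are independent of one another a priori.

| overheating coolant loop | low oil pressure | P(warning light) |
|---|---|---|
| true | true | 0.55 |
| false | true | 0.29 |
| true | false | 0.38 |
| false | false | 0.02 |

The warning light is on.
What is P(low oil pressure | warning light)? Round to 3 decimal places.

P(low oil pressure | warning light) ≈ 0.476

Numerator (weight on configurations with low oil pressure): 0.048720 + 0.039600 = 0.088320
Normalizer over all consistent configurations: 0.02·0.7·0.76 + 0.29·0.7·0.24 + 0.38·0.3·0.76 + 0.55·0.3·0.24 = 0.185600
P(low oil pressure | warning light) = 0.088320/0.185600 ≈ 0.476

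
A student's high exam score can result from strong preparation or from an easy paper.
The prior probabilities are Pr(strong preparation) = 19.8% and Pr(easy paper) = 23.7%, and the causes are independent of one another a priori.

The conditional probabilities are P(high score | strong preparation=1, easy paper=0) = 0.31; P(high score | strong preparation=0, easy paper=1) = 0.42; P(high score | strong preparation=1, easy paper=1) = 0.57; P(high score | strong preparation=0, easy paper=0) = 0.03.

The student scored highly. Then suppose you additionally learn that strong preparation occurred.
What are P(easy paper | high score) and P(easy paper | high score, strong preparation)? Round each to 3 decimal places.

P(easy paper | high score) ≈ 0.620; P(easy paper | high score, strong preparation) ≈ 0.364

Numerator (weight on configurations with easy paper): 0.079831 + 0.026748 = 0.106579
The normalizing constant is 0.03*0.802*0.763 + 0.42*0.802*0.237 + 0.31*0.198*0.763 + 0.57*0.198*0.237 = 0.171770
P(easy paper | high score) = 0.106579/0.171770 ≈ 0.620

Now also conditioning on strong preparation=true:
Weight on easy paper=true, given the evidence: 0.57*0.237 = 0.135090
Normalizer over all consistent configurations: 0.31*0.763 + 0.57*0.237 = 0.371620
Posterior = 0.135090 / 0.371620 ≈ 0.364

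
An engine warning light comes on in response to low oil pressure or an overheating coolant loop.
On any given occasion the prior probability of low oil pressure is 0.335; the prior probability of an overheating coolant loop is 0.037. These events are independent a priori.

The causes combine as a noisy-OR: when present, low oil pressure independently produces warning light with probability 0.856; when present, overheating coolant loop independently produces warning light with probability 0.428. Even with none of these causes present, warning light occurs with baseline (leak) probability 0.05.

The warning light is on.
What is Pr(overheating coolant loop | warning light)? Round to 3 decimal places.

Under noisy-OR, P(warning light | causes) = 1 − (1−0.05)·∏(1−qᵢ) over the active causes.
P(warning light) = 0.05*0.665*0.963 + 0.4566*0.665*0.037 + 0.8632*0.335*0.963 + 0.92175*0.335*0.037 = 0.032020 + 0.011235 + 0.278473 + 0.011425 = 0.333153
The overheating coolant loop-present share is 0.011235 + 0.011425 = 0.022660.
P(overheating coolant loop | warning light) = 0.022660 / 0.333153 ≈ 0.068

Pr(overheating coolant loop | warning light) ≈ 0.068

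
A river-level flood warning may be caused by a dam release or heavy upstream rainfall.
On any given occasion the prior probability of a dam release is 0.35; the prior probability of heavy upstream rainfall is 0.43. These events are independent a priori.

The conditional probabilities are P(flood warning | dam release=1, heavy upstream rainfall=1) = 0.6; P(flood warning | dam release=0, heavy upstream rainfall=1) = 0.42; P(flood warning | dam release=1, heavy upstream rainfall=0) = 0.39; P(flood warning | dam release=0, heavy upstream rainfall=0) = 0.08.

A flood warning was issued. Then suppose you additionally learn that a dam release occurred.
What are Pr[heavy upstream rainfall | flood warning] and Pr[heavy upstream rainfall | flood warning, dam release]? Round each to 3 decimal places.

Enumerate the 4 (dam release, heavy upstream rainfall) configurations and weight by the priors:
  P(flood warning) = 0.08·0.65·0.57 + 0.42·0.65·0.43 + 0.39·0.35·0.57 + 0.6·0.35·0.43
        = 0.029640 + 0.117390 + 0.077805 + 0.090300 = 0.315135
Keeping only the heavy upstream rainfall-present terms gives 0.207690, so
  P(heavy upstream rainfall | flood warning) = 0.207690 / 0.315135 ≈ 0.659

Now condition on the additional information:
For the numerator, keep only heavy upstream rainfall=true terms: 0.6·0.43 = 0.258000
The normalizing constant is 0.39·0.57 + 0.6·0.43 = 0.480300
Posterior = 0.258000 / 0.480300 ≈ 0.537

Pr[heavy upstream rainfall | flood warning] ≈ 0.659; Pr[heavy upstream rainfall | flood warning, dam release] ≈ 0.537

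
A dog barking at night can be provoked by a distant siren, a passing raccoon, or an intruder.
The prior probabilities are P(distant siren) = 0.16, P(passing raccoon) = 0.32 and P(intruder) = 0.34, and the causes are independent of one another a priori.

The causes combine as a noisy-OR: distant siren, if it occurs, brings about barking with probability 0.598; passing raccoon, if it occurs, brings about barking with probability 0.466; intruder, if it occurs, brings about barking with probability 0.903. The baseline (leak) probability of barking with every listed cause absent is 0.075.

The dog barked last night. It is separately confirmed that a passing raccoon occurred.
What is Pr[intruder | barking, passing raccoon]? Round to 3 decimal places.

Pr[intruder | barking, passing raccoon] ≈ 0.471

Under noisy-OR, P(barking | causes) = 1 − (1−0.075)·∏(1−qᵢ) over the active causes.
P(barking | passing raccoon) = 0.50605·0.84·0.66 + 0.952087·0.84·0.34 + 0.801432·0.16·0.66 + 0.980739·0.16·0.34 = 0.280554 + 0.271916 + 0.084631 + 0.053352 = 0.690453
Of this, 0.325268 comes from 0.271916 + 0.053352 (the intruder=true cases).
Hence the posterior is 0.325268/0.690453 ≈ 0.471.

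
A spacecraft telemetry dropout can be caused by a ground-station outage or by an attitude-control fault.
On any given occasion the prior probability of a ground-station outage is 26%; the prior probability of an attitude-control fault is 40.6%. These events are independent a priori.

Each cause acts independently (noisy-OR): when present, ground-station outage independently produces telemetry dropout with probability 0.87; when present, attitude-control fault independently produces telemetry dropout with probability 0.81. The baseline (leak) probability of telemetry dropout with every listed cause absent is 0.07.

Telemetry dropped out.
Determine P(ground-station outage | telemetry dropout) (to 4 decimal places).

Under noisy-OR, P(telemetry dropout | causes) = 1 − (1−0.07)·∏(1−qᵢ) over the active causes.
Sum P(telemetry dropout|·) weighted by the priors over the 4 (ground-station outage, attitude-control fault) configurations:
  P(telemetry dropout) = 0.07·0.74·0.594 + 0.8233·0.74·0.406 + 0.8791·0.26·0.594 + 0.977029·0.26·0.406
        = 0.030769 + 0.247352 + 0.135768 + 0.103135 = 0.517024
The terms with ground-station outage present sum to 0.238903, so
  P(ground-station outage | telemetry dropout) = 0.238903 / 0.517024 ≈ 0.4621

P(ground-station outage | telemetry dropout) ≈ 0.4621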